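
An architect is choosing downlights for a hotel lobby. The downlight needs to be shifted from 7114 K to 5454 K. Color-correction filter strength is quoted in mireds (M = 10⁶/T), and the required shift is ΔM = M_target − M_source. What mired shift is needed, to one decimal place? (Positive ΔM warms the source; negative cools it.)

M_source = 10⁶/7114 = 140.568; M_target = 10⁶/5454 = 183.352.
ΔM = 183.352 − 140.568 = 42.784 → +42.8 mireds, a warming shift.

+42.8 mireds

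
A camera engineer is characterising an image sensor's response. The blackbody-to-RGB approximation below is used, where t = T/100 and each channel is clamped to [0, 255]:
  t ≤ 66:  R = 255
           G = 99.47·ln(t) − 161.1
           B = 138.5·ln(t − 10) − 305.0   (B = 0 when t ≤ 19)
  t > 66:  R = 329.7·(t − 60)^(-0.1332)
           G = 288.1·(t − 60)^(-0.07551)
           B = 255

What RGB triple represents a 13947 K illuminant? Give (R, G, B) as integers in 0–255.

t = 13947/100 = 139.47; the t > 66 branch applies.
R = 329.7·(139.47 − 60)^(-0.1332) = 329.7·79.47^(-0.1332) = 329.7·0.55833 = 184.082.
G = 288.1·(139.47 − 60)^(-0.07551) = 288.1·79.47^(-0.07551) = 288.1·0.71865 = 207.042.
B = 255 by definition for t > 66.
Rounded: (184, 207, 255).

(184, 207, 255)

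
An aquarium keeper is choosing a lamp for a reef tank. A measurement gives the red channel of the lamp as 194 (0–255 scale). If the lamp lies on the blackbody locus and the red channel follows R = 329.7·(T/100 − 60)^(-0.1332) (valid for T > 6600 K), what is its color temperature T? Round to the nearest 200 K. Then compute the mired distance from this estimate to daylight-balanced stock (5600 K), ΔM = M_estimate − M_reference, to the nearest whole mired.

-91 mireds

(t − 60)^(-0.1332) = 194/329.7 = 0.58841.
t − 60 = 0.58841^(1/-0.1332) = 0.58841^(-7.508) = 53.593, so t = 113.593.
T = 100·t = 11359 K → 11400 K to the nearest 200 K.
M_estimate = 10⁶/11400 = 87.72; M_reference = 10⁶/5600 = 178.57.
ΔM = 87.72 − 178.57 = -90.85 → -91 mireds.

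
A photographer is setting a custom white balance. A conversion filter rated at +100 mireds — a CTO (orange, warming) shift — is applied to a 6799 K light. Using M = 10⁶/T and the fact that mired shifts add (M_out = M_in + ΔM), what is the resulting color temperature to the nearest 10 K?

M_in = 10⁶/6799 = 147.08 mireds.
M_out = 147.08 + (+100) = 247.08 mireds.
T_out = 10⁶/247.08 = 4047.3 K → 4050 K.

4050 K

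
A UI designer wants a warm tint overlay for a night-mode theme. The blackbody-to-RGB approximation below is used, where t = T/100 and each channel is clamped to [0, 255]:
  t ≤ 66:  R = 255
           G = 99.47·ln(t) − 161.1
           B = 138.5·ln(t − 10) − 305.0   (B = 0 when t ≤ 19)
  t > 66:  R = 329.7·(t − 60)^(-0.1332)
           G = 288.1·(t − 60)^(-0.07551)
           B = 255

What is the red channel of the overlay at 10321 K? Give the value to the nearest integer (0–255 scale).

200

t = 10321/100 = 103.21; the t > 66 branch applies.
R = 329.7·(103.21 − 60)^(-0.1332) = 329.7·43.21^(-0.1332) = 329.7·0.60554 = 199.645.
Rounded: 200.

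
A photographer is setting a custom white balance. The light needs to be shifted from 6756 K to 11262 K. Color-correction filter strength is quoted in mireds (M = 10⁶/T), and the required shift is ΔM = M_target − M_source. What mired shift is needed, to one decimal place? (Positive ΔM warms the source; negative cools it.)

-59.2 mireds

M_source = 10⁶/6756 = 148.017; M_target = 10⁶/11262 = 88.794.
ΔM = 88.794 − 148.017 = -59.222 → -59.2 mireds, a cooling shift.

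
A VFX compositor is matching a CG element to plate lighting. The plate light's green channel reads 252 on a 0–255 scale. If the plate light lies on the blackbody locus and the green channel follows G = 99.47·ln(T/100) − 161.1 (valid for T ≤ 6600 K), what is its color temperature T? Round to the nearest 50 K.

ln t = (252 + 161.1) / 99.47 = 4.1530.
t = e^4.1530 = 63.625.
T = 100·t = 6363 K → 6350 K to the nearest 50 K.

6350 K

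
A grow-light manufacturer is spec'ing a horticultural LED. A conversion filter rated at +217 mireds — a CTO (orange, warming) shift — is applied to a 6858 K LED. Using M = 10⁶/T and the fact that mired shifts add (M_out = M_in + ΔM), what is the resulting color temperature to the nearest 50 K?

M_in = 10⁶/6858 = 145.82 mireds.
M_out = 145.82 + (+217) = 362.82 mireds.
T_out = 10⁶/362.82 = 2756.2 K → 2750 K.

2750 K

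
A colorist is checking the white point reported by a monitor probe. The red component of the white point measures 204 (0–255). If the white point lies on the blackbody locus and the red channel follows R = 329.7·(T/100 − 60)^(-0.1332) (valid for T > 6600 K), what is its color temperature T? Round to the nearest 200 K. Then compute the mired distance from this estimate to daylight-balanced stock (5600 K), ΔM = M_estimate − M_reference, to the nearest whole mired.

-74 mireds

(t − 60)^(-0.1332) = 204/329.7 = 0.61874.
t − 60 = 0.61874^(1/-0.1332) = 0.61874^(-7.508) = 36.748, so t = 96.748.
T = 100·t = 9675 K → 9600 K to the nearest 200 K.
M_estimate = 10⁶/9600 = 104.17; M_reference = 10⁶/5600 = 178.57.
ΔM = 104.17 − 178.57 = -74.40 → -74 mireds.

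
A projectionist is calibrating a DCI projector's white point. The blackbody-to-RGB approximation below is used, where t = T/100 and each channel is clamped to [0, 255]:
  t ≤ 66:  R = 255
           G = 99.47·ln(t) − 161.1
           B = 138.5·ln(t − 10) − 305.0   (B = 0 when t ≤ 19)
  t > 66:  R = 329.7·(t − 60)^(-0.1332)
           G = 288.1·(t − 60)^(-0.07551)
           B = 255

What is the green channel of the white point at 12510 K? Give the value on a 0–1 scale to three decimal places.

t = 12510/100 = 125.1; the t > 66 branch applies.
G = 288.1·(125.1 − 60)^(-0.07551) = 288.1·65.1^(-0.07551) = 288.1·0.72955 = 210.184.
On a 0–1 scale: 210.184/255 = 0.8243 → 0.824.

0.824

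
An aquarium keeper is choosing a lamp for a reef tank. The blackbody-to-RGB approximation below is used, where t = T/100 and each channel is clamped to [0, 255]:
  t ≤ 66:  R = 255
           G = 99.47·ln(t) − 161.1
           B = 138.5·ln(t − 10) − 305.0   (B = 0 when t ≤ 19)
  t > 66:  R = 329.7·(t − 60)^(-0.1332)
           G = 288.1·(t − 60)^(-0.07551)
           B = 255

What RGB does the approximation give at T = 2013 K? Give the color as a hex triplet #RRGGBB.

t = 2013/100 = 20.13; the t ≤ 66 branch applies.
R = 255 by definition for t ≤ 66.
G = 99.47·ln 20.13 − 161.1 = 99.47·3.0022 − 161.1 = 137.530.
B = 138.5·ln(20.13 − 10) − 305.0 = 138.5·ln 10.13 − 305.0 = 138.5·2.3155 − 305.0 = 15.697.
Rounded: (255, 138, 16).
In hex: #FF8A10.

#FF8A10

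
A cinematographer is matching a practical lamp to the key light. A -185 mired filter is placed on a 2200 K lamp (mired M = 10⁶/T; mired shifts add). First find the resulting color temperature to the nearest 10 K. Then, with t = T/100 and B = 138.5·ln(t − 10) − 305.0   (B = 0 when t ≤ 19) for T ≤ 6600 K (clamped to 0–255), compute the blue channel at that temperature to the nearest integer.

152

M_in = 10⁶/2200 = 454.55; M_out = 454.55 + (-185) = 269.55.
T_out = 10⁶/269.55 = 3709.9 K → 3710 K; t = 37.1.
B = 138.5·ln(37.1 − 10) − 305.0 = 138.5·ln 27.1 − 305.0 = 138.5·3.2995 − 305.0 = 151.985.
Rounded: 152.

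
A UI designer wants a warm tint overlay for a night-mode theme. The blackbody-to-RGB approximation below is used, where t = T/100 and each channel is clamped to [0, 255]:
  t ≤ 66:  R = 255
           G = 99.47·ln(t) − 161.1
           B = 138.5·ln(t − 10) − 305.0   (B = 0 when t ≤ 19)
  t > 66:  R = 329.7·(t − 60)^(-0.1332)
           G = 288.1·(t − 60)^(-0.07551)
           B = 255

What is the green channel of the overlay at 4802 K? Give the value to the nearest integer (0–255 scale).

224

t = 4802/100 = 48.02; the t ≤ 66 branch applies.
G = 99.47·ln 48.02 − 161.1 = 99.47·3.8716 − 161.1 = 224.010.
Rounded: 224.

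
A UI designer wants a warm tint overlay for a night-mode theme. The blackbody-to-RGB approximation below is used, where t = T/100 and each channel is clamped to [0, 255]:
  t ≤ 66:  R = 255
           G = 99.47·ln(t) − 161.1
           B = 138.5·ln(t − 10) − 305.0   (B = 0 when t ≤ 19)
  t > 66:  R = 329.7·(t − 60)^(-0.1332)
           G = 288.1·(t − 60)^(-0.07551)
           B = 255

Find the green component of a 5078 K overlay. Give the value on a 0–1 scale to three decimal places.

0.900

t = 5078/100 = 50.78; the t ≤ 66 branch applies.
G = 99.47·ln 50.78 − 161.1 = 99.47·3.9275 − 161.1 = 229.569.
On a 0–1 scale: 229.569/255 = 0.9003 → 0.900.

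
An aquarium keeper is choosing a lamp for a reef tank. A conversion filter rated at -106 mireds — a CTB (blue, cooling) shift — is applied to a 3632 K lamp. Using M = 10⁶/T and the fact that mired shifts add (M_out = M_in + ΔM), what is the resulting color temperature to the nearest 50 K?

M_in = 10⁶/3632 = 275.33 mireds.
M_out = 275.33 + (-106) = 169.33 mireds.
T_out = 10⁶/169.33 = 5905.6 K → 5900 K.

5900 K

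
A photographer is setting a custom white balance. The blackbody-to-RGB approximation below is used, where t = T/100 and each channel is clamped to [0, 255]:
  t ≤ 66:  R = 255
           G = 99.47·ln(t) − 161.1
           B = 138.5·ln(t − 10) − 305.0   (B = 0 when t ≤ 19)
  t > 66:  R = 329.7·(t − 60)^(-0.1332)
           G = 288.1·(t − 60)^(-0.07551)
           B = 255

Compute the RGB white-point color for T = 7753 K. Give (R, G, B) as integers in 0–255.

t = 7753/100 = 77.53; the t > 66 branch applies.
R = 329.7·(77.53 − 60)^(-0.1332) = 329.7·17.53^(-0.1332) = 329.7·0.68285 = 225.137.
G = 288.1·(77.53 − 60)^(-0.07551) = 288.1·17.53^(-0.07551) = 288.1·0.80553 = 232.073.
B = 255 by definition for t > 66.
Rounded: (225, 232, 255).

(225, 232, 255)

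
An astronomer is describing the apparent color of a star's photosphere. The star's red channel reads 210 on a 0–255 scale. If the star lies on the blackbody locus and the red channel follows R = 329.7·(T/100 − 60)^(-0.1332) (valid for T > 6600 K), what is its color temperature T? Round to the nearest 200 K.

9000 K

(t − 60)^(-0.1332) = 210/329.7 = 0.63694.
t − 60 = 0.63694^(1/-0.1332) = 0.63694^(-7.508) = 29.561, so t = 89.561.
T = 100·t = 8956 K → 9000 K to the nearest 200 K.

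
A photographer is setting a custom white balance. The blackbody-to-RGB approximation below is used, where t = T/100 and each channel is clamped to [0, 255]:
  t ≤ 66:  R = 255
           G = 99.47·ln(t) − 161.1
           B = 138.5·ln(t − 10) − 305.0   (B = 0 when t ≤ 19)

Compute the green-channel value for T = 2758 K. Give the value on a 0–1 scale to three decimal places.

0.662

t = 2758/100 = 27.58; the t ≤ 66 branch applies.
G = 99.47·ln 27.58 − 161.1 = 99.47·3.3171 − 161.1 = 168.851.
On a 0–1 scale: 168.851/255 = 0.6622 → 0.662.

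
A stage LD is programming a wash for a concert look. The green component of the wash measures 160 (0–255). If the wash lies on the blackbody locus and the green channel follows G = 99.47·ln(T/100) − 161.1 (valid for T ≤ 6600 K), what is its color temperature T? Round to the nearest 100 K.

ln t = (160 + 161.1) / 99.47 = 3.2281.
t = e^3.2281 = 25.232.
T = 100·t = 2523 K → 2500 K to the nearest 100 K.

2500 K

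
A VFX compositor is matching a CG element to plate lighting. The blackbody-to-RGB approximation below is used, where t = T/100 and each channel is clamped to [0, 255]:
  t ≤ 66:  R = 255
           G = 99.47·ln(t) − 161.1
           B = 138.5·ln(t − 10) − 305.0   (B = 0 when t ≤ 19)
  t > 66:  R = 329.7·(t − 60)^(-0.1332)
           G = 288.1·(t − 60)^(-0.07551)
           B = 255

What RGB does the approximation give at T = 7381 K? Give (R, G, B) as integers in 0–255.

(232, 236, 255)

t = 7381/100 = 73.81; the t > 66 branch applies.
R = 329.7·(73.81 − 60)^(-0.1332) = 329.7·13.81^(-0.1332) = 329.7·0.70490 = 232.405.
G = 288.1·(73.81 − 60)^(-0.07551) = 288.1·13.81^(-0.07551) = 288.1·0.82017 = 236.291.
B = 255 by definition for t > 66.
Rounded: (232, 236, 255).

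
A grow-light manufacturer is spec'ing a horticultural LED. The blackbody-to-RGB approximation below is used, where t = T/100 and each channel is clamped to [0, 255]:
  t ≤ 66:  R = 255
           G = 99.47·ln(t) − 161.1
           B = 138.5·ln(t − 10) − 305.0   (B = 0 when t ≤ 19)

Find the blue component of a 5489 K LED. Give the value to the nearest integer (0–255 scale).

222

t = 5489/100 = 54.89; the t ≤ 66 branch applies.
B = 138.5·ln(54.89 − 10) − 305.0 = 138.5·ln 44.89 − 305.0 = 138.5·3.8042 − 305.0 = 221.884.
Rounded: 222.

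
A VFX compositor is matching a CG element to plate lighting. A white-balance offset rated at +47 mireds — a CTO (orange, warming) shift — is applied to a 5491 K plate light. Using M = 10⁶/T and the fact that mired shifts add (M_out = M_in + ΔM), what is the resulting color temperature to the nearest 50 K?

4350 K

M_in = 10⁶/5491 = 182.12 mireds.
M_out = 182.12 + (+47) = 229.12 mireds.
T_out = 10⁶/229.12 = 4364.6 K → 4350 K.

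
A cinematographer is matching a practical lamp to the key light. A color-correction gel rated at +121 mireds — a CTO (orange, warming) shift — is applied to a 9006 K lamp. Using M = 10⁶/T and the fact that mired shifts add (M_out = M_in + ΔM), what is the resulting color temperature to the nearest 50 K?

M_in = 10⁶/9006 = 111.04 mireds.
M_out = 111.04 + (+121) = 232.04 mireds.
T_out = 10⁶/232.04 = 4309.7 K → 4300 K.

4300 K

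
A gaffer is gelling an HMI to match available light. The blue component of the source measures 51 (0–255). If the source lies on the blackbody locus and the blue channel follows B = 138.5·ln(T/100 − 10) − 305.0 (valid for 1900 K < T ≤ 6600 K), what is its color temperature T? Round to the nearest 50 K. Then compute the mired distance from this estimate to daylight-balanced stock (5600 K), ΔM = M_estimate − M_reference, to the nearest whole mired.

ln(t − 10) = (51 + 305.0) / 138.5 = 2.5704.
t − 10 = e^2.5704 = 13.071, so t = 23.071.
T = 100·t = 2307 K → 2300 K to the nearest 50 K.
M_estimate = 10⁶/2300 = 434.78; M_reference = 10⁶/5600 = 178.57.
ΔM = 434.78 − 178.57 = 256.21 → +256 mireds.

+256 mireds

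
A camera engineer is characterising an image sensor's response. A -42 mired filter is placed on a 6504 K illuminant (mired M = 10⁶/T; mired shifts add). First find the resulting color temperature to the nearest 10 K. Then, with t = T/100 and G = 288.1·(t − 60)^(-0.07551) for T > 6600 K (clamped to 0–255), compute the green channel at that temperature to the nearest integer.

M_in = 10⁶/6504 = 153.75; M_out = 153.75 + (-42) = 111.75.
T_out = 10⁶/111.75 = 8948.4 K → 8950 K; t = 89.5.
G = 288.1·(89.5 − 60)^(-0.07551) = 288.1·29.5^(-0.07551) = 288.1·0.77449 = 223.130.
Rounded: 223.

223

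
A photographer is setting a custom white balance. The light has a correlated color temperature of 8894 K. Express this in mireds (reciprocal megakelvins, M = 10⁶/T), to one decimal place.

112.4 mireds

M = 10⁶ / 8894 = 112.435 → 112.4 mireds.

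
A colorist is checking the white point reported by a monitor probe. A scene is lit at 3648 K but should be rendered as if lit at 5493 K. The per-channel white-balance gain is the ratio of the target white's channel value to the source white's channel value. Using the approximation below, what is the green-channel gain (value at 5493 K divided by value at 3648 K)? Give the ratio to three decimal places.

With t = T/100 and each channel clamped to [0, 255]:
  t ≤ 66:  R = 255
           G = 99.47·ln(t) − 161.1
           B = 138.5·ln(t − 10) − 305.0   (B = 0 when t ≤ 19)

1.207

At 3648 K (t = 36.48):
  G = 99.47·ln 36.48 − 161.1 = 99.47·3.5968 − 161.1 = 196.670.
At 5493 K (t = 54.93):
  G = 99.47·ln 54.93 − 161.1 = 99.47·4.0061 − 161.1 = 237.383.
Gain = 237.383 / 196.670 = 1.2070 → 1.207.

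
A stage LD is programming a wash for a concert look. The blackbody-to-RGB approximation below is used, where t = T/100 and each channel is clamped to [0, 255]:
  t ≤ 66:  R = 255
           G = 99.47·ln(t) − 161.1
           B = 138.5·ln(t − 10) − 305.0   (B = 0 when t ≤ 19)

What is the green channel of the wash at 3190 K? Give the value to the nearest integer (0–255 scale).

t = 3190/100 = 31.9; the t ≤ 66 branch applies.
G = 99.47·ln 31.9 − 161.1 = 99.47·3.4626 − 161.1 = 183.325.
Rounded: 183.

183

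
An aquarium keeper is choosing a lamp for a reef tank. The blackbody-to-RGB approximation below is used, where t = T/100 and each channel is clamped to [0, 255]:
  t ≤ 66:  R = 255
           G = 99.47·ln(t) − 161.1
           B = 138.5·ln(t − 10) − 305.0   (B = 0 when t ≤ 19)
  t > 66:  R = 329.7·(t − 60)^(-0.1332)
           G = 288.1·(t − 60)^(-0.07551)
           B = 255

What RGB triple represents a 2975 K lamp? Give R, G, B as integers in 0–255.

R=255, G=176, B=108

t = 2975/100 = 29.75; the t ≤ 66 branch applies.
R = 255 by definition for t ≤ 66.
G = 99.47·ln 29.75 − 161.1 = 99.47·3.3928 − 161.1 = 176.385.
B = 138.5·ln(29.75 − 10) − 305.0 = 138.5·ln 19.75 − 305.0 = 138.5·2.9832 − 305.0 = 108.167.
Rounded: (255, 176, 108).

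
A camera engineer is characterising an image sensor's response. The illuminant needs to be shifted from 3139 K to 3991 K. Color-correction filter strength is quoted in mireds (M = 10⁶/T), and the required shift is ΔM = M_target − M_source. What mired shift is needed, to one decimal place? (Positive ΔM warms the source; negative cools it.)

M_source = 10⁶/3139 = 318.573; M_target = 10⁶/3991 = 250.564.
ΔM = 250.564 − 318.573 = -68.009 → -68.0 mireds, a cooling shift.

-68.0 mireds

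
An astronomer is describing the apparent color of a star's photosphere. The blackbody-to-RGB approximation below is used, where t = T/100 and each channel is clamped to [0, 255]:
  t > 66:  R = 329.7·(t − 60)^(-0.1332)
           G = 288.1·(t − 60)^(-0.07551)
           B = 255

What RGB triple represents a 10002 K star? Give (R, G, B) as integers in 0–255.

(202, 218, 255)

t = 10002/100 = 100.02; the t > 66 branch applies.
R = 329.7·(100.02 − 60)^(-0.1332) = 329.7·40.02^(-0.1332) = 329.7·0.61175 = 201.695.
G = 288.1·(100.02 − 60)^(-0.07551) = 288.1·40.02^(-0.07551) = 288.1·0.75685 = 218.050.
B = 255 by definition for t > 66.
Rounded: (202, 218, 255).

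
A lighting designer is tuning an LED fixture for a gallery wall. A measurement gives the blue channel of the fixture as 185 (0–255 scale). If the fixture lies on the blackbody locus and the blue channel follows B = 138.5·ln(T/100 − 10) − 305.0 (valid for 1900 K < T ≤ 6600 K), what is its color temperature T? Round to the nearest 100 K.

ln(t − 10) = (185 + 305.0) / 138.5 = 3.5379.
t − 10 = e^3.5379 = 34.395, so t = 44.395.
T = 100·t = 4439 K → 4400 K to the nearest 100 K.

4400 K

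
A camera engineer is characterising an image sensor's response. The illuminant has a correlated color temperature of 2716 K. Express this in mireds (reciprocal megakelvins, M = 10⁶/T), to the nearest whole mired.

368 mireds

M = 10⁶ / 2716 = 368.189 → 368 mireds.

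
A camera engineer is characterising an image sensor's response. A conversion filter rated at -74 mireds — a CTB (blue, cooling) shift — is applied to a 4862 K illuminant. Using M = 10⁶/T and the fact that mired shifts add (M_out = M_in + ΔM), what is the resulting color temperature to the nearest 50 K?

M_in = 10⁶/4862 = 205.68 mireds.
M_out = 205.68 + (-74) = 131.68 mireds.
T_out = 10⁶/131.68 = 7594.4 K → 7600 K.

7600 K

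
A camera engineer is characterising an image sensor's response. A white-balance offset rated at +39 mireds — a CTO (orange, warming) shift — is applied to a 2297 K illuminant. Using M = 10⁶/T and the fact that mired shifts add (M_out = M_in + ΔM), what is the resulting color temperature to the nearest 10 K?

2110 K

M_in = 10⁶/2297 = 435.35 mireds.
M_out = 435.35 + (+39) = 474.35 mireds.
T_out = 10⁶/474.35 = 2108.1 K → 2110 K.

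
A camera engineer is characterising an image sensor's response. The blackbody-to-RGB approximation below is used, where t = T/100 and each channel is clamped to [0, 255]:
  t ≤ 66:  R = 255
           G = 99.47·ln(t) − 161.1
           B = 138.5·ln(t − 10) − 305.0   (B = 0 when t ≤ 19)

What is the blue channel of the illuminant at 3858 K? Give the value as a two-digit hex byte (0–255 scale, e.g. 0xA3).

t = 3858/100 = 38.58; the t ≤ 66 branch applies.
B = 138.5·ln(38.58 − 10) − 305.0 = 138.5·ln 28.58 − 305.0 = 138.5·3.3527 − 305.0 = 159.350.
Rounded: 159; in hex, 0x9F.

0x9F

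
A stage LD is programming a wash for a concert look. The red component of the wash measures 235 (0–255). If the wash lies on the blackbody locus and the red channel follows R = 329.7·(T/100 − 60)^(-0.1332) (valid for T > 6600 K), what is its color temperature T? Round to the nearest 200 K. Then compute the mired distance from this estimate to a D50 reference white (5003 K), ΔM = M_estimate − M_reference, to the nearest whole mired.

(t − 60)^(-0.1332) = 235/329.7 = 0.71277.
t − 60 = 0.71277^(1/-0.1332) = 0.71277^(-7.508) = 12.705, so t = 72.705.
T = 100·t = 7271 K → 7200 K to the nearest 200 K.
M_estimate = 10⁶/7200 = 138.89; M_reference = 10⁶/5003 = 199.88.
ΔM = 138.89 − 199.88 = -60.99 → -61 mireds.

-61 mireds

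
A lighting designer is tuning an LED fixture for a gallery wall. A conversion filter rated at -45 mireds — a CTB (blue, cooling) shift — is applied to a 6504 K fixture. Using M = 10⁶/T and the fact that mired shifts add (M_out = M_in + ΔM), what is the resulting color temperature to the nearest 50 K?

9200 K

M_in = 10⁶/6504 = 153.75 mireds.
M_out = 153.75 + (-45) = 108.75 mireds.
T_out = 10⁶/108.75 = 9195.3 K → 9200 K.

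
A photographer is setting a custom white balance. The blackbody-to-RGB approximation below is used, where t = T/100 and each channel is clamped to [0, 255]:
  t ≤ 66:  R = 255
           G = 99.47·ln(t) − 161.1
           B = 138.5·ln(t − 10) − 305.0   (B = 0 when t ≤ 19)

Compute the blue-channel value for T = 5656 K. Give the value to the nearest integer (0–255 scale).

227

t = 5656/100 = 56.56; the t ≤ 66 branch applies.
B = 138.5·ln(56.56 − 10) − 305.0 = 138.5·ln 46.56 − 305.0 = 138.5·3.8407 − 305.0 = 226.943.
Rounded: 227.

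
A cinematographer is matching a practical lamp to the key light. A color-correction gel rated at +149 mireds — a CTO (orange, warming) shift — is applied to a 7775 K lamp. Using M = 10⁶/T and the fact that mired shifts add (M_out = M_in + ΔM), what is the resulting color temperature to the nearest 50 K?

3600 K

M_in = 10⁶/7775 = 128.62 mireds.
M_out = 128.62 + (+149) = 277.62 mireds.
T_out = 10⁶/277.62 = 3602.1 K → 3600 K.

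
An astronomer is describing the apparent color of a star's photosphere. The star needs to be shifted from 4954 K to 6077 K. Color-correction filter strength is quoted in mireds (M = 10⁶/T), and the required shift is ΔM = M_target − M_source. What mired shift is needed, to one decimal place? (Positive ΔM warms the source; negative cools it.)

M_source = 10⁶/4954 = 201.857; M_target = 10⁶/6077 = 164.555.
ΔM = 164.555 − 201.857 = -37.302 → -37.3 mireds, a cooling shift.

-37.3 mireds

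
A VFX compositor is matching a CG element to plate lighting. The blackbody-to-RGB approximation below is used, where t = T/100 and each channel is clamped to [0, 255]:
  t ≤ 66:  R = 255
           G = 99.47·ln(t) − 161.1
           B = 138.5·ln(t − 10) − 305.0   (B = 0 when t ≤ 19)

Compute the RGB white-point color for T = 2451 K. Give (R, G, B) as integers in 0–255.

(255, 157, 65)

t = 2451/100 = 24.51; the t ≤ 66 branch applies.
R = 255 by definition for t ≤ 66.
G = 99.47·ln 24.51 − 161.1 = 99.47·3.1991 − 161.1 = 157.113.
B = 138.5·ln(24.51 − 10) − 305.0 = 138.5·ln 14.51 − 305.0 = 138.5·2.6748 − 305.0 = 65.465.
Rounded: (255, 157, 65).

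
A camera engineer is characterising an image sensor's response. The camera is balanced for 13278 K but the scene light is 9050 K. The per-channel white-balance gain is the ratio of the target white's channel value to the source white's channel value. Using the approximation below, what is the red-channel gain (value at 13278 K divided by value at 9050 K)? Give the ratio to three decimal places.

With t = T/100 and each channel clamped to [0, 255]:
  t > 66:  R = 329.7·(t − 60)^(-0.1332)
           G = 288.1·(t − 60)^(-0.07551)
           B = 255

0.891

At 9050 K (t = 90.5):
  R = 329.7·(90.5 − 60)^(-0.1332) = 329.7·30.5^(-0.1332) = 329.7·0.63429 = 209.127.
At 13278 K (t = 132.78):
  R = 329.7·(132.78 − 60)^(-0.1332) = 329.7·72.78^(-0.1332) = 329.7·0.56491 = 186.251.
Gain = 186.251 / 209.127 = 0.8906 → 0.891.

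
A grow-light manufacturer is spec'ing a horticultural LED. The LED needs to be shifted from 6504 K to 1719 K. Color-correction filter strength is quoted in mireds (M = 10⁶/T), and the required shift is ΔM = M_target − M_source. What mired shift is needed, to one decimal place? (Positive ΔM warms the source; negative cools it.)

M_source = 10⁶/6504 = 153.752; M_target = 10⁶/1719 = 581.734.
ΔM = 581.734 − 153.752 = 427.982 → +428.0 mireds, a warming shift.

+428.0 mireds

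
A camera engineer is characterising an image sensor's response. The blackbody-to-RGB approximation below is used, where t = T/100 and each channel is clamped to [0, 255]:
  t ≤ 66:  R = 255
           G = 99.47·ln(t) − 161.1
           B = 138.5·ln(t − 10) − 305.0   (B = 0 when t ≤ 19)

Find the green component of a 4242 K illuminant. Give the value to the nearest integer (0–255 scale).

212

t = 4242/100 = 42.42; the t ≤ 66 branch applies.
G = 99.47·ln 42.42 − 161.1 = 99.47·3.7476 − 161.1 = 211.676.
Rounded: 212.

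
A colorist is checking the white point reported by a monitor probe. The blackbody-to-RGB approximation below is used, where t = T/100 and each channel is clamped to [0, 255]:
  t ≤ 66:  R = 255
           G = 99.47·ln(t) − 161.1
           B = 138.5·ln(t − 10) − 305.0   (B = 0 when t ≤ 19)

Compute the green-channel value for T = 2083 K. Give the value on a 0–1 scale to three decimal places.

0.553

t = 2083/100 = 20.83; the t ≤ 66 branch applies.
G = 99.47·ln 20.83 − 161.1 = 99.47·3.0364 − 161.1 = 140.930.
On a 0–1 scale: 140.930/255 = 0.5527 → 0.553.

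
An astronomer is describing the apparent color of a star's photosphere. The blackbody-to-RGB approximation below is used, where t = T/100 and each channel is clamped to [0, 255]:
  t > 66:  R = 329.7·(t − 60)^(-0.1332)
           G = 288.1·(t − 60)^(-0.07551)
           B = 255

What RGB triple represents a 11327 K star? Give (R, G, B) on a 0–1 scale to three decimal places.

t = 11327/100 = 113.27; the t > 66 branch applies.
R = 329.7·(113.27 − 60)^(-0.1332) = 329.7·53.27^(-0.1332) = 329.7·0.58889 = 194.156.
G = 288.1·(113.27 − 60)^(-0.07551) = 288.1·53.27^(-0.07551) = 288.1·0.74068 = 213.391.
B = 255 by definition for t > 66.
Dividing each by 255: (0.7614, 0.8368, 1.0000) → (0.761, 0.837, 1.000).

(0.761, 0.837, 1.000)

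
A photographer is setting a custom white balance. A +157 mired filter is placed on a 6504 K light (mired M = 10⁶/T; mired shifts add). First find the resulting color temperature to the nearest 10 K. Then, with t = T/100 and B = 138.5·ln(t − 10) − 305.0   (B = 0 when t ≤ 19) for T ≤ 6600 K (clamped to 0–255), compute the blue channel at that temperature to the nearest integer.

M_in = 10⁶/6504 = 153.75; M_out = 153.75 + (+157) = 310.75.
T_out = 10⁶/310.75 = 3218.0 K → 3220 K; t = 32.2.
B = 138.5·ln(32.2 − 10) − 305.0 = 138.5·ln 22.2 − 305.0 = 138.5·3.1001 − 305.0 = 124.363.
Rounded: 124.

124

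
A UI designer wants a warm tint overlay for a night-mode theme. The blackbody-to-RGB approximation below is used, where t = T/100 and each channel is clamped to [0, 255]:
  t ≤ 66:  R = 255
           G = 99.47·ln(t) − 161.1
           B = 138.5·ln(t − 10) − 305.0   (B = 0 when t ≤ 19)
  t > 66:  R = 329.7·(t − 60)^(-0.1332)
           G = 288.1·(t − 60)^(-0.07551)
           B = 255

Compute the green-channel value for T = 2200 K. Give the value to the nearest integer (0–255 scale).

146

t = 2200/100 = 22; the t ≤ 66 branch applies.
G = 99.47·ln 22 − 161.1 = 99.47·3.0910 − 161.1 = 146.366.
Rounded: 146.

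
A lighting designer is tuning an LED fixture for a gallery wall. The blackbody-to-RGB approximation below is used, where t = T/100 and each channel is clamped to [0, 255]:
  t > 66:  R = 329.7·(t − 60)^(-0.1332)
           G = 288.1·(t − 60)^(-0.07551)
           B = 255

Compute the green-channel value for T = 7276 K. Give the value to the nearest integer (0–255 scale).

238

t = 7276/100 = 72.76; the t > 66 branch applies.
G = 288.1·(72.76 − 60)^(-0.07551) = 288.1·12.76^(-0.07551) = 288.1·0.82508 = 237.706.
Rounded: 238.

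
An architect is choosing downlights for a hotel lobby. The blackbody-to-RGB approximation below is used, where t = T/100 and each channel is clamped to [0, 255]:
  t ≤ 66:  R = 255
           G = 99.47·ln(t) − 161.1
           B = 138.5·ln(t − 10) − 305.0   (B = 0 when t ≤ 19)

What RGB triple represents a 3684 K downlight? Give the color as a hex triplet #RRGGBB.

#FFC697

t = 3684/100 = 36.84; the t ≤ 66 branch applies.
R = 255 by definition for t ≤ 66.
G = 99.47·ln 36.84 − 161.1 = 99.47·3.6066 − 161.1 = 197.647.
B = 138.5·ln(36.84 − 10) − 305.0 = 138.5·ln 26.84 − 305.0 = 138.5·3.2899 − 305.0 = 150.650.
Rounded: (255, 198, 151).
In hex: #FFC697.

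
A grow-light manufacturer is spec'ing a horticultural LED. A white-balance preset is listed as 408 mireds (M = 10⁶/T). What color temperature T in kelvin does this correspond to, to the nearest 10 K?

T = 10⁶ / 408 = 2450.98 K → 2450 K.

2450 K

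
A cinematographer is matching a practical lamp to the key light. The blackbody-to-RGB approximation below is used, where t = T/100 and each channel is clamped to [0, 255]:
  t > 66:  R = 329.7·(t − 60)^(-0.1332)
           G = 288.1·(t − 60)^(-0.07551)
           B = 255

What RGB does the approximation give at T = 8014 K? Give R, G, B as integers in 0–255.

t = 8014/100 = 80.14; the t > 66 branch applies.
R = 329.7·(80.14 − 60)^(-0.1332) = 329.7·20.14^(-0.1332) = 329.7·0.67035 = 221.013.
G = 288.1·(80.14 − 60)^(-0.07551) = 288.1·20.14^(-0.07551) = 288.1·0.79713 = 229.654.
B = 255 by definition for t > 66.
Rounded: (221, 230, 255).

R=221, G=230, B=255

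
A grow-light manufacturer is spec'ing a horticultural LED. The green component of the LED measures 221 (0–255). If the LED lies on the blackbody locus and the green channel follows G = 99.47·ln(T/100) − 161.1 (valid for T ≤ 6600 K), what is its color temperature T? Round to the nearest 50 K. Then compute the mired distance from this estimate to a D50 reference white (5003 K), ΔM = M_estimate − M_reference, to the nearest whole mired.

+15 mireds

ln t = (221 + 161.1) / 99.47 = 3.8414.
t = e^3.8414 = 46.589.
T = 100·t = 4659 K → 4650 K to the nearest 50 K.
M_estimate = 10⁶/4650 = 215.05; M_reference = 10⁶/5003 = 199.88.
ΔM = 215.05 − 199.88 = 15.17 → +15 mireds.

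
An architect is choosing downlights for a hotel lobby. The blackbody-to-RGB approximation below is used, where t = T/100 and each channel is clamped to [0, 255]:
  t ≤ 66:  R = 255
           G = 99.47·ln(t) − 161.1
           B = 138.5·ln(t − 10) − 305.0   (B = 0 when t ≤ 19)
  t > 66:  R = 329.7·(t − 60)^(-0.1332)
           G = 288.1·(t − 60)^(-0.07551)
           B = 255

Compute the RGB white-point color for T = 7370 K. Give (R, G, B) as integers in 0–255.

(233, 236, 255)

t = 7370/100 = 73.7; the t > 66 branch applies.
R = 329.7·(73.7 − 60)^(-0.1332) = 329.7·13.7^(-0.1332) = 329.7·0.70565 = 232.653.
G = 288.1·(73.7 − 60)^(-0.07551) = 288.1·13.7^(-0.07551) = 288.1·0.82067 = 236.434.
B = 255 by definition for t > 66.
Rounded: (233, 236, 255).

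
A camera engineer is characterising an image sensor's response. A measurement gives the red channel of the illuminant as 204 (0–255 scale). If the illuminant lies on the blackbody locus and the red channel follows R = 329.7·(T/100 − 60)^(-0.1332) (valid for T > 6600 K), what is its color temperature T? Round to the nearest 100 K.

9700 K

(t − 60)^(-0.1332) = 204/329.7 = 0.61874.
t − 60 = 0.61874^(1/-0.1332) = 0.61874^(-7.508) = 36.748, so t = 96.748.
T = 100·t = 9675 K → 9700 K to the nearest 100 K.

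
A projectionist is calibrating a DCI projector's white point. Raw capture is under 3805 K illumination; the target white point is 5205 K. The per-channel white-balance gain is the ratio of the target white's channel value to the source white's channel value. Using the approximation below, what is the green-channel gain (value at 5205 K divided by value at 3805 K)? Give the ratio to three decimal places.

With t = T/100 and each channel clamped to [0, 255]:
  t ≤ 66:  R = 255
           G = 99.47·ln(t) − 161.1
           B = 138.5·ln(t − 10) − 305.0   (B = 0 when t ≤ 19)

At 3805 K (t = 38.05):
  G = 99.47·ln 38.05 − 161.1 = 99.47·3.6389 − 161.1 = 200.861.
At 5205 K (t = 52.05):
  G = 99.47·ln 52.05 − 161.1 = 99.47·3.9522 − 161.1 = 232.026.
Gain = 232.026 / 200.861 = 1.1552 → 1.155.

1.155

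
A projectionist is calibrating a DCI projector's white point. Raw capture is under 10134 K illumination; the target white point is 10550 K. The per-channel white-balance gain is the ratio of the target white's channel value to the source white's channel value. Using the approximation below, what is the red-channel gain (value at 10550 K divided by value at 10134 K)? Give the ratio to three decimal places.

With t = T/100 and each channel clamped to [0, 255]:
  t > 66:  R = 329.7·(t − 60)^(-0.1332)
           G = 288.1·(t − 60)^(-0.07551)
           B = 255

At 10134 K (t = 101.34):
  R = 329.7·(101.34 − 60)^(-0.1332) = 329.7·41.34^(-0.1332) = 329.7·0.60912 = 200.825.
At 10550 K (t = 105.5):
  R = 329.7·(105.5 − 60)^(-0.1332) = 329.7·45.5^(-0.1332) = 329.7·0.60139 = 198.277.
Gain = 198.277 / 200.825 = 0.9873 → 0.987.

0.987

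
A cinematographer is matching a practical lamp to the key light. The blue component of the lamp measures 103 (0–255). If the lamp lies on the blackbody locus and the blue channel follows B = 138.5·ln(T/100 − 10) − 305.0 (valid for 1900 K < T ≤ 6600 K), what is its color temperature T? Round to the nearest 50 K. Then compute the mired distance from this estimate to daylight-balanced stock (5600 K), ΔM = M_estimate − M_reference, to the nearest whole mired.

+166 mireds

ln(t − 10) = (103 + 305.0) / 138.5 = 2.9458.
t − 10 = e^2.9458 = 19.027, so t = 29.027.
T = 100·t = 2903 K → 2900 K to the nearest 50 K.
M_estimate = 10⁶/2900 = 344.83; M_reference = 10⁶/5600 = 178.57.
ΔM = 344.83 − 178.57 = 166.26 → +166 mireds.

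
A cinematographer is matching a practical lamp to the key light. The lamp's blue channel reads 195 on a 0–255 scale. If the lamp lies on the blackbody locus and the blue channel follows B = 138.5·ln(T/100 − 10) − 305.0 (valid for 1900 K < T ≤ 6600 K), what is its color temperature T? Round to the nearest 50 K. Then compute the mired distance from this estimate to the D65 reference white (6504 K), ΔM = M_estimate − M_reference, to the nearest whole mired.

ln(t − 10) = (195 + 305.0) / 138.5 = 3.6101.
t − 10 = e^3.6101 = 36.970, so t = 46.970.
T = 100·t = 4697 K → 4700 K to the nearest 50 K.
M_estimate = 10⁶/4700 = 212.77; M_reference = 10⁶/6504 = 153.75.
ΔM = 212.77 − 153.75 = 59.01 → +59 mireds.

+59 mireds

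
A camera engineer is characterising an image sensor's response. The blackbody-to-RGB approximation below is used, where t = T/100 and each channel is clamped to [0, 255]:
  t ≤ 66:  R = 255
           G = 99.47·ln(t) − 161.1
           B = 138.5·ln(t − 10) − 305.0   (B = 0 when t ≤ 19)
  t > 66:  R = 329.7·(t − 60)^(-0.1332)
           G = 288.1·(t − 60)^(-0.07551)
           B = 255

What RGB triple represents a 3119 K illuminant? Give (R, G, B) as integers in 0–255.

(255, 181, 118)

t = 3119/100 = 31.19; the t ≤ 66 branch applies.
R = 255 by definition for t ≤ 66.
G = 99.47·ln 31.19 − 161.1 = 99.47·3.4401 − 161.1 = 181.087.
B = 138.5·ln(31.19 − 10) − 305.0 = 138.5·ln 21.19 − 305.0 = 138.5·3.0535 − 305.0 = 117.914.
Rounded: (255, 181, 118).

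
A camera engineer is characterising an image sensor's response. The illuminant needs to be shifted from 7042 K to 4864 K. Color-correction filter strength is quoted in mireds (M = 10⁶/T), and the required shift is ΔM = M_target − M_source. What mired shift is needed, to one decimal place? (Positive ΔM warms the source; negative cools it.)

M_source = 10⁶/7042 = 142.005; M_target = 10⁶/4864 = 205.592.
ΔM = 205.592 − 142.005 = 63.587 → +63.6 mireds, a warming shift.

+63.6 mireds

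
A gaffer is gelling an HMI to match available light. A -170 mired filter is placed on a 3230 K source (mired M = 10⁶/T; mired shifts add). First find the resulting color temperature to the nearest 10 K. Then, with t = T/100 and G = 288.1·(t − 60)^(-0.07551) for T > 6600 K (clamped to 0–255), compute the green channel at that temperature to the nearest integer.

239

M_in = 10⁶/3230 = 309.60; M_out = 309.60 + (-170) = 139.60.
T_out = 10⁶/139.60 = 7163.5 K → 7160 K; t = 71.6.
G = 288.1·(71.6 − 60)^(-0.07551) = 288.1·11.6^(-0.07551) = 288.1·0.83104 = 239.423.
Rounded: 239.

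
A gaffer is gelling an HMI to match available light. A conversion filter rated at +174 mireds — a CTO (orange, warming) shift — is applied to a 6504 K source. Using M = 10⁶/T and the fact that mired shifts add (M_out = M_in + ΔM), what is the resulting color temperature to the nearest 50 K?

3050 K

M_in = 10⁶/6504 = 153.75 mireds.
M_out = 153.75 + (+174) = 327.75 mireds.
T_out = 10⁶/327.75 = 3051.1 K → 3050 K.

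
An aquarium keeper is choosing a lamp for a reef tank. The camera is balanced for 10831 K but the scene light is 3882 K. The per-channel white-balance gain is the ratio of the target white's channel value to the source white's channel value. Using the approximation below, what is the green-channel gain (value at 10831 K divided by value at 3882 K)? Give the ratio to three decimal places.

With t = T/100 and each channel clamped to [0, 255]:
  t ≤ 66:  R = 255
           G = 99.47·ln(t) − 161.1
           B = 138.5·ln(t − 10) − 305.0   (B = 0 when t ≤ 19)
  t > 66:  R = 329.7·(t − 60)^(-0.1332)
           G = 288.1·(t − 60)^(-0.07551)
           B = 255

1.060

At 3882 K (t = 38.82):
  G = 99.47·ln 38.82 − 161.1 = 99.47·3.6589 − 161.1 = 202.854.
At 10831 K (t = 108.31):
  G = 288.1·(108.31 − 60)^(-0.07551) = 288.1·48.31^(-0.07551) = 288.1·0.74617 = 214.972.
Gain = 214.972 / 202.854 = 1.0597 → 1.060.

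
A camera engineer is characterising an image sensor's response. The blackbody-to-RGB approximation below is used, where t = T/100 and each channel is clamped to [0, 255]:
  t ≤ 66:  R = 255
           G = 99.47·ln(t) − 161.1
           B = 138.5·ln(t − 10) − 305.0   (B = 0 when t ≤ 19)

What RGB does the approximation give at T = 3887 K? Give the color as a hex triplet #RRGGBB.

t = 3887/100 = 38.87; the t ≤ 66 branch applies.
R = 255 by definition for t ≤ 66.
G = 99.47·ln 38.87 − 161.1 = 99.47·3.6602 − 161.1 = 202.982.
B = 138.5·ln(38.87 − 10) − 305.0 = 138.5·ln 28.87 − 305.0 = 138.5·3.3628 − 305.0 = 160.748.
Rounded: (255, 203, 161).
In hex: #FFCBA1.

#FFCBA1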